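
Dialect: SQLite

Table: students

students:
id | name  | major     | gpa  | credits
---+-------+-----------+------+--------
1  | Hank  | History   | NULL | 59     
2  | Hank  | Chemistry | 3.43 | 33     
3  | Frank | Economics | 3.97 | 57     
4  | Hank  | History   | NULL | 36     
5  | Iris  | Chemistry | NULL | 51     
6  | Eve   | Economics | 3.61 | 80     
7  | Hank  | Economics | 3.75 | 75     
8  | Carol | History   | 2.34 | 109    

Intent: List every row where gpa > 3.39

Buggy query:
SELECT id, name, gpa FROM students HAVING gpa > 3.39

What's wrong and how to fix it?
Bug: HAVING filters the output of aggregation, but this query has no GROUP BY and no aggregate functions, so SQLite rejects it (HAVING clause on a non-aggregate query); the condition here is per row

Fix: Use WHERE for row-level filtering

Corrected query:
SELECT id, name, gpa FROM students WHERE gpa > 3.39

Result:
id | name  | gpa 
---+-------+-----
2  | Hank  | 3.43
3  | Frank | 3.97
6  | Eve   | 3.61
7  | Hank  | 3.75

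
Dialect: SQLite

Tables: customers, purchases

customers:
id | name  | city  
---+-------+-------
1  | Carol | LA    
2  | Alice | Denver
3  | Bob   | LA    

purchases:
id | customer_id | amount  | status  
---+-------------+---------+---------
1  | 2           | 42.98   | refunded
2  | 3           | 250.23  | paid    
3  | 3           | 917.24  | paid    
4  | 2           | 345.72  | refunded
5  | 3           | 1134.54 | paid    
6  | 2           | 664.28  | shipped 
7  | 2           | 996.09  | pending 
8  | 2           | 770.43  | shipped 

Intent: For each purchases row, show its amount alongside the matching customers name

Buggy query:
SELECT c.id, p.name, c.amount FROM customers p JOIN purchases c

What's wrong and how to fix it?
Bug: Missing join condition: each purchases row is matched to all customers rows instead of just its own

Fix: Specify the join condition linking the foreign key to the parent id

Corrected query:
SELECT c.id, p.name, c.amount FROM customers p JOIN purchases c ON c.customer_id = p.id

Result:
id | name  | amount 
---+-------+--------
1  | Alice | 42.98  
2  | Bob   | 250.23 
3  | Bob   | 917.24 
4  | Alice | 345.72 
5  | Bob   | 1134.54
6  | Alice | 664.28 
7  | Alice | 996.09 
8  | Alice | 770.43 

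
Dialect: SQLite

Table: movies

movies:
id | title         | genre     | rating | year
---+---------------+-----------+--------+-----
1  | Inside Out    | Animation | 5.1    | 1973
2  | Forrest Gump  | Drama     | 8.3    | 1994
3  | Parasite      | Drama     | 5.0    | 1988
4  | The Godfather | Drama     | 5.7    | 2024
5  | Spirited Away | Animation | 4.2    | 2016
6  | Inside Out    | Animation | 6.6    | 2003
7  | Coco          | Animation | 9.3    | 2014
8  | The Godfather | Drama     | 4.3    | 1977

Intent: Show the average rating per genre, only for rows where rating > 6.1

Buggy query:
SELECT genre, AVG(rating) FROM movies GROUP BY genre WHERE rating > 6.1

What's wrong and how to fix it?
Bug: Row-level WHERE must come before GROUP BY in the clause order

Fix: Move the WHERE clause before GROUP BY

Corrected query:
SELECT genre, AVG(rating) FROM movies WHERE rating > 6.1 GROUP BY genre

Result:
genre     | AVG(rating)
----------+------------
Animation | 7.95       
Drama     | 8.3        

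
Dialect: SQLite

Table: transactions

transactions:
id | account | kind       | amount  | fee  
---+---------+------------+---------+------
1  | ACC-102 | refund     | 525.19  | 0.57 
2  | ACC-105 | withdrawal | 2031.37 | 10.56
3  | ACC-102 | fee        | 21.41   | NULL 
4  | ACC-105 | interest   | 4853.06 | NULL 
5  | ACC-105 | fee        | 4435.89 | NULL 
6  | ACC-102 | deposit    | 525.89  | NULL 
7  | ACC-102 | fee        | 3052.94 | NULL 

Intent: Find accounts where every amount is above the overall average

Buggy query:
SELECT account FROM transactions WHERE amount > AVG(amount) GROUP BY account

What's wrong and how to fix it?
Bug: AVG() is an aggregate; it can't sit directly in WHERE

Fix: Use a subquery for AVG and a HAVING MIN(...) filter so the condition holds for every row in the group

Corrected query:
SELECT account FROM transactions GROUP BY account HAVING MIN(amount) > (SELECT AVG(amount) FROM transactions)

Result:
(no rows)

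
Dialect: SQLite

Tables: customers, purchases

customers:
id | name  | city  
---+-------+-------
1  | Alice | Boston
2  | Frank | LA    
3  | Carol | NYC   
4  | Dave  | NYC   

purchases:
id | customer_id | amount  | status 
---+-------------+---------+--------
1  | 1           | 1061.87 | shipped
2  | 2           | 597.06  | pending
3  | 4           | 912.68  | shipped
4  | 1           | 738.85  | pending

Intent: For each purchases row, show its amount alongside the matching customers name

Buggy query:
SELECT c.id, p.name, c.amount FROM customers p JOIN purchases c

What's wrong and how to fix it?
Bug: Missing join condition: each purchases row is matched to all customers rows instead of just its own

Fix: Specify the join condition linking the foreign key to the parent id

Corrected query:
SELECT c.id, p.name, c.amount FROM customers p JOIN purchases c ON c.customer_id = p.id

Result:
id | name  | amount 
---+-------+--------
1  | Alice | 1061.87
2  | Frank | 597.06 
3  | Dave  | 912.68 
4  | Alice | 738.85 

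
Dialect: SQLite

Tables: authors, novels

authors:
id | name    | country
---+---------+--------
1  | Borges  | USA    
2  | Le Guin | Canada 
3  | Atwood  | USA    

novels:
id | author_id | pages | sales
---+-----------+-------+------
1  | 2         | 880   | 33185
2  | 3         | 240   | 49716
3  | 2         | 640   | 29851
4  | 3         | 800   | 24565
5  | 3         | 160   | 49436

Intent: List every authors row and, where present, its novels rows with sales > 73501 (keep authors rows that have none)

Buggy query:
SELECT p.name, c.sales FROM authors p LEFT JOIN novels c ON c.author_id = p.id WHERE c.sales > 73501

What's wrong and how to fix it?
Bug: Filtering c.sales in WHERE discards the NULL rows produced by LEFT JOIN, turning it into an inner join

Fix: Put 'c.sales > 73501' in the JOIN's ON clause instead of WHERE

Corrected query:
SELECT p.name, c.sales FROM authors p LEFT JOIN novels c ON c.author_id = p.id AND c.sales > 73501

Result:
name    | sales
--------+------
Borges  | NULL 
Le Guin | NULL 
Atwood  | NULL 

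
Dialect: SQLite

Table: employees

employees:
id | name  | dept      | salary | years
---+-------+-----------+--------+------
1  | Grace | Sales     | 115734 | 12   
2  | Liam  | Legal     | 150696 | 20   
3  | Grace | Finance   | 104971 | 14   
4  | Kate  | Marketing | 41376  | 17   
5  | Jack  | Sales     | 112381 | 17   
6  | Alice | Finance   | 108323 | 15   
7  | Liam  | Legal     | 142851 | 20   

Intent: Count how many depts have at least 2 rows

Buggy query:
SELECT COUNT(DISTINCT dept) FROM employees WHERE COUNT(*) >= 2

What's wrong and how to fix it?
Bug: COUNT(*) cannot appear in WHERE; the per-group count doesn't exist yet

Fix: Group first with HAVING COUNT(*) >= 2, then COUNT the resulting groups

Corrected query:
SELECT COUNT(*) FROM (SELECT dept FROM employees GROUP BY dept HAVING COUNT(*) >= 2)

Result:
COUNT(*)
--------
3       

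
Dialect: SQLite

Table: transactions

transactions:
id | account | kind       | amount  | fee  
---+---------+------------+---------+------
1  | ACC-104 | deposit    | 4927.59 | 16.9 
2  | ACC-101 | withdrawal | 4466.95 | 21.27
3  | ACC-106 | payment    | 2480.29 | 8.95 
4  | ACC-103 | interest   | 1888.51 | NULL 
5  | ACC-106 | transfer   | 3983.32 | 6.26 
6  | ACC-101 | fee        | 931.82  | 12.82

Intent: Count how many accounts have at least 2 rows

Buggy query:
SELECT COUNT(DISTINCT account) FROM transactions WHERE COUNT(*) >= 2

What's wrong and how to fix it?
Bug: WHERE filters individual rows, not groups, so a group-level COUNT is invalid there

Fix: Use a subquery that GROUPs and filters with HAVING, then count its rows

Corrected query:
SELECT COUNT(*) FROM (SELECT account FROM transactions GROUP BY account HAVING COUNT(*) >= 2)

Result:
COUNT(*)
--------
2       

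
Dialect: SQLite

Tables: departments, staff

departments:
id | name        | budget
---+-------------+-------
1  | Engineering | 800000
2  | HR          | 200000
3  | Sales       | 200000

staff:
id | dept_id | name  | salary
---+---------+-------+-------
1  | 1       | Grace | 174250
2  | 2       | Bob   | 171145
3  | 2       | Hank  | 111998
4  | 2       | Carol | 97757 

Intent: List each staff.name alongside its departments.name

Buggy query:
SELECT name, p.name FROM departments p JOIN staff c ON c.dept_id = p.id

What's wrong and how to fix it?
Bug: Both tables have a 'name' column; the unqualified reference is ambiguous

Fix: Prefix ambiguous columns with the table alias

Corrected query:
SELECT c.name, p.name FROM departments p JOIN staff c ON c.dept_id = p.id

Result:
name  | name       
------+------------
Grace | Engineering
Bob   | HR         
Hank  | HR         
Carol | HR         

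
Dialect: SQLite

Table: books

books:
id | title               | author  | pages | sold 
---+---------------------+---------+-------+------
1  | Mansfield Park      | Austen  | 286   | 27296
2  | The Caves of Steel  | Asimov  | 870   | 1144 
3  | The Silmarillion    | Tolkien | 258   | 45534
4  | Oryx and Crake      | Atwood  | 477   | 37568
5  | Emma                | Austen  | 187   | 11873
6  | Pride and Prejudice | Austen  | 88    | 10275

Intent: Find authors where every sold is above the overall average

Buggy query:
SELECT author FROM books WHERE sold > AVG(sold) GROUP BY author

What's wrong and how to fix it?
Bug: AVG() is an aggregate; it can't sit directly in WHERE

Fix: Use a subquery for AVG and a HAVING MIN(...) filter so the condition holds for every row in the group

Corrected query:
SELECT author FROM books GROUP BY author HAVING MIN(sold) > (SELECT AVG(sold) FROM books)

Result:
author 
-------
Atwood 
Tolkien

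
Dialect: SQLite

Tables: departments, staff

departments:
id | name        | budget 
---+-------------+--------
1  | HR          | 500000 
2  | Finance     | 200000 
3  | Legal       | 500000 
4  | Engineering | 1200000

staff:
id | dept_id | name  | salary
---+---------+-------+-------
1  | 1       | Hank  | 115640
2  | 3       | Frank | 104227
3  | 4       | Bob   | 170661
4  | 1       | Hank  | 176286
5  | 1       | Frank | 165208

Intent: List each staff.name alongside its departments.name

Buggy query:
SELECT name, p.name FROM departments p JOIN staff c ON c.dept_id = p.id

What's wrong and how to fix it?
Bug: Both tables have a 'name' column; the unqualified reference is ambiguous

Fix: Qualify the column with its table alias (c.name)

Corrected query:
SELECT c.name, p.name FROM departments p JOIN staff c ON c.dept_id = p.id

Result:
name  | name       
------+------------
Hank  | HR         
Frank | Legal      
Bob   | Engineering
Hank  | HR         
Frank | HR         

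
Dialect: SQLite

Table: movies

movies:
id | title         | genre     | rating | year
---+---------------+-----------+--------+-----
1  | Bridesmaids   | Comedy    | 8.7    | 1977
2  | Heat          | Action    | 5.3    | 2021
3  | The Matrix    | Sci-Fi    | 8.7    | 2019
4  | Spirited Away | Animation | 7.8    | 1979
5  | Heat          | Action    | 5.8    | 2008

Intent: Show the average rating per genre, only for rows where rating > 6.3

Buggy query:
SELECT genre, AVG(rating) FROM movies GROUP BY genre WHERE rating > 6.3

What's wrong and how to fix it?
Bug: Row-level WHERE must come before GROUP BY in the clause order

Fix: Place WHERE between FROM and GROUP BY

Corrected query:
SELECT genre, AVG(rating) FROM movies WHERE rating > 6.3 GROUP BY genre

Result:
genre     | AVG(rating)
----------+------------
Animation | 7.8        
Comedy    | 8.7        
Sci-Fi    | 8.7        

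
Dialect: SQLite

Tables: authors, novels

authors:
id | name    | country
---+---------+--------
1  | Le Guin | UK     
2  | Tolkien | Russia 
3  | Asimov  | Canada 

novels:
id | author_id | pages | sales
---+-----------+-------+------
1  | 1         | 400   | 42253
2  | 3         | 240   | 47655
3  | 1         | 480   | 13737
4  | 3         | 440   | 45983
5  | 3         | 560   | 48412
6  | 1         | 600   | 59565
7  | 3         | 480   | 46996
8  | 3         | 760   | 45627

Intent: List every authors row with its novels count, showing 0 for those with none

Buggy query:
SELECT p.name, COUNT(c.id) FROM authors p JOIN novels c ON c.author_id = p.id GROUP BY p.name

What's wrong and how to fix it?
Bug: INNER JOIN drops authors rows that have no matching novels rows

Fix: Switch to LEFT JOIN to retain unmatched parent rows

Corrected query:
SELECT p.name, COUNT(c.id) FROM authors p LEFT JOIN novels c ON c.author_id = p.id GROUP BY p.name

Result:
name    | COUNT(c.id)
--------+------------
Asimov  | 5          
Le Guin | 3          
Tolkien | 0          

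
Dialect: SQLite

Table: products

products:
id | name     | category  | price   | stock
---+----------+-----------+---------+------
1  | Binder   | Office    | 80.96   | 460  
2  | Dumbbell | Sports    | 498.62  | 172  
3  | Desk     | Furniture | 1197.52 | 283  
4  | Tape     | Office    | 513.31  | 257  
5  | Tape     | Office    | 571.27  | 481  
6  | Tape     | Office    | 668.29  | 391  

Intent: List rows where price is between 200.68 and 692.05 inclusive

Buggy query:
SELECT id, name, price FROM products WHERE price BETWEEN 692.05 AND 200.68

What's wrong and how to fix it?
Bug: BETWEEN expects the lower bound first; with 692.05 AND 200.68 the range is empty

Fix: Swap the bounds so the smaller value comes first

Corrected query:
SELECT id, name, price FROM products WHERE price BETWEEN 200.68 AND 692.05

Result:
id | name     | price 
---+----------+-------
2  | Dumbbell | 498.62
4  | Tape     | 513.31
5  | Tape     | 571.27
6  | Tape     | 668.29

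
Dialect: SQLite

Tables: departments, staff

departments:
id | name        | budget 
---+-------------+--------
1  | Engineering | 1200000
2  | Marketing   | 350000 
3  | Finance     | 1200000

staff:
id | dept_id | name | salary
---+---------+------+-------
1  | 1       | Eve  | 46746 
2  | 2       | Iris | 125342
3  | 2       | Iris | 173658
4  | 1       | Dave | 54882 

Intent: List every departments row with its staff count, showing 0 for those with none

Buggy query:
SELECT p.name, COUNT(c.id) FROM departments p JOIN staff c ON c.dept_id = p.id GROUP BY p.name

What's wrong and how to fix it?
Bug: An inner join excludes parents with zero children

Fix: Switch to LEFT JOIN to retain unmatched parent rows

Corrected query:
SELECT p.name, COUNT(c.id) FROM departments p LEFT JOIN staff c ON c.dept_id = p.id GROUP BY p.name

Result:
name        | COUNT(c.id)
------------+------------
Engineering | 2          
Finance     | 0          
Marketing   | 2          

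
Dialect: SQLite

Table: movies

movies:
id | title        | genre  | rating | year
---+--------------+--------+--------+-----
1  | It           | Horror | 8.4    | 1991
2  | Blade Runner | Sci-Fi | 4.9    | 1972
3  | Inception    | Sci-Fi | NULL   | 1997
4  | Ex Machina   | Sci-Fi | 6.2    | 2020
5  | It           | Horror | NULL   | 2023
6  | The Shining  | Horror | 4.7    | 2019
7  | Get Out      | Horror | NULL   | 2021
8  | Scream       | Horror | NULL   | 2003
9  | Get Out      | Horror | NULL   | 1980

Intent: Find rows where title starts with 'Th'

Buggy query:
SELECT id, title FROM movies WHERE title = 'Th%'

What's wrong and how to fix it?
Bug: Wildcards only work with LIKE; '=' treats '%' as a literal character

Fix: Replace '=' with LIKE so 'Th%' is treated as a pattern

Corrected query:
SELECT id, title FROM movies WHERE title LIKE 'Th%'

Result:
id | title      
---+------------
6  | The Shining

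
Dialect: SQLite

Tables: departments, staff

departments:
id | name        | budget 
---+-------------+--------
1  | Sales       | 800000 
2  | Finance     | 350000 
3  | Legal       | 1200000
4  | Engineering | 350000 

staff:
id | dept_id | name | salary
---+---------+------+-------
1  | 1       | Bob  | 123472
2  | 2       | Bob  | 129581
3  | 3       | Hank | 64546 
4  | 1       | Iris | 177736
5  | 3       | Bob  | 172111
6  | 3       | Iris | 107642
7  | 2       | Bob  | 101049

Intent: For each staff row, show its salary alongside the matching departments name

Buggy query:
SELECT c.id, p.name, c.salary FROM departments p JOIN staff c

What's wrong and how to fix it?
Bug: Missing join condition: each staff row is matched to all departments rows instead of just its own

Fix: Specify the join condition linking the foreign key to the parent id

Corrected query:
SELECT c.id, p.name, c.salary FROM departments p JOIN staff c ON c.dept_id = p.id

Result:
id | name    | salary
---+---------+-------
1  | Sales   | 123472
2  | Finance | 129581
3  | Legal   | 64546 
4  | Sales   | 177736
5  | Legal   | 172111
6  | Legal   | 107642
7  | Finance | 101049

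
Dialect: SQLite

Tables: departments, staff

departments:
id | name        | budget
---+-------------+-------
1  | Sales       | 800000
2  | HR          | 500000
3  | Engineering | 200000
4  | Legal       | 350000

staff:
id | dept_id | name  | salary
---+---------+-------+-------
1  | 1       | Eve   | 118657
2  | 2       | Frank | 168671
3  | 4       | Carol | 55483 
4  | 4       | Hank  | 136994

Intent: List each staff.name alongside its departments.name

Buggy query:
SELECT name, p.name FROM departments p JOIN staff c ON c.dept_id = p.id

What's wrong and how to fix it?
Bug: 'name' exists in both joined tables, so the database can't tell which one is meant

Fix: Prefix ambiguous columns with the table alias

Corrected query:
SELECT c.name, p.name FROM departments p JOIN staff c ON c.dept_id = p.id

Result:
name  | name 
------+------
Eve   | Sales
Frank | HR   
Carol | Legal
Hank  | Legal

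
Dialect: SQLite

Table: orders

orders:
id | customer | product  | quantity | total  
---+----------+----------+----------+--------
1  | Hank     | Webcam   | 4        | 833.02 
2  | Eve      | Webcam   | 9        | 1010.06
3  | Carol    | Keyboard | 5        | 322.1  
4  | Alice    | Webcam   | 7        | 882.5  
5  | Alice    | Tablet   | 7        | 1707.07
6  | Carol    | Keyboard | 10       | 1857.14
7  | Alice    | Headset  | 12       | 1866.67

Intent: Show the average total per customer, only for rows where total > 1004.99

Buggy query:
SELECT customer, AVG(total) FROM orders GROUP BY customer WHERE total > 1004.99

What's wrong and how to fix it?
Bug: Row-level WHERE must come before GROUP BY in the clause order

Fix: Place WHERE between FROM and GROUP BY

Corrected query:
SELECT customer, AVG(total) FROM orders WHERE total > 1004.99 GROUP BY customer

Result:
customer | AVG(total)
---------+-----------
Alice    | 1786.87   
Carol    | 1857.14   
Eve      | 1010.06   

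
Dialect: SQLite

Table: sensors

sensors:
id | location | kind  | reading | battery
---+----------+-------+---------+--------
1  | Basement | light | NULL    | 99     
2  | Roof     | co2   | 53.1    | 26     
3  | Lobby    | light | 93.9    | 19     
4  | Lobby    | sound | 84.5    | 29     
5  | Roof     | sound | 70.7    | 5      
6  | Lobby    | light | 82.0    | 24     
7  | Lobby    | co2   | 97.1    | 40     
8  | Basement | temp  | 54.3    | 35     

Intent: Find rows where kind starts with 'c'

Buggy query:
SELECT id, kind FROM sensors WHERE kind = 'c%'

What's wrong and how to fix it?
Bug: Wildcards only work with LIKE; '=' treats '%' as a literal character

Fix: Replace '=' with LIKE so 'c%' is treated as a pattern

Corrected query:
SELECT id, kind FROM sensors WHERE kind LIKE 'c%'

Result:
id | kind
---+-----
2  | co2 
7  | co2 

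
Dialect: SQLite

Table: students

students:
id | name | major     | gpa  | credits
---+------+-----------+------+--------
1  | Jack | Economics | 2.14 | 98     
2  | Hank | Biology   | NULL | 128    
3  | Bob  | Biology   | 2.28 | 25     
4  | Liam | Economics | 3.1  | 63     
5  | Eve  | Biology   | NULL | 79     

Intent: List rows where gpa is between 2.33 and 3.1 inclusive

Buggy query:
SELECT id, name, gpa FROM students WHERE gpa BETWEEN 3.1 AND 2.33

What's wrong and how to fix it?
Bug: The bounds are reversed; BETWEEN a AND b requires a <= b to match anything

Fix: Swap the bounds so the smaller value comes first

Corrected query:
SELECT id, name, gpa FROM students WHERE gpa BETWEEN 2.33 AND 3.1

Result:
id | name | gpa
---+------+----
4  | Liam | 3.1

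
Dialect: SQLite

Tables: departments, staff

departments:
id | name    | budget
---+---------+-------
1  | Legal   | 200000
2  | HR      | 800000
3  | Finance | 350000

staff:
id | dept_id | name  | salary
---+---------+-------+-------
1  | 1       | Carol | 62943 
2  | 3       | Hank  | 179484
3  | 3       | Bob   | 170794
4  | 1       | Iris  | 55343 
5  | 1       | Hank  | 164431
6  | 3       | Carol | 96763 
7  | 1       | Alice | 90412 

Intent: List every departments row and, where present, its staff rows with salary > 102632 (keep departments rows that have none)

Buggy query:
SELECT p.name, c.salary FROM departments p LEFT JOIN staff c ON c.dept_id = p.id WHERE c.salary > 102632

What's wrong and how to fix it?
Bug: Filtering c.salary in WHERE discards the NULL rows produced by LEFT JOIN, turning it into an inner join

Fix: Move the right-table condition into the ON clause so unmatched parents are kept

Corrected query:
SELECT p.name, c.salary FROM departments p LEFT JOIN staff c ON c.dept_id = p.id AND c.salary > 102632

Result:
name    | salary
--------+-------
Legal   | 164431
HR      | NULL  
Finance | 170794
Finance | 179484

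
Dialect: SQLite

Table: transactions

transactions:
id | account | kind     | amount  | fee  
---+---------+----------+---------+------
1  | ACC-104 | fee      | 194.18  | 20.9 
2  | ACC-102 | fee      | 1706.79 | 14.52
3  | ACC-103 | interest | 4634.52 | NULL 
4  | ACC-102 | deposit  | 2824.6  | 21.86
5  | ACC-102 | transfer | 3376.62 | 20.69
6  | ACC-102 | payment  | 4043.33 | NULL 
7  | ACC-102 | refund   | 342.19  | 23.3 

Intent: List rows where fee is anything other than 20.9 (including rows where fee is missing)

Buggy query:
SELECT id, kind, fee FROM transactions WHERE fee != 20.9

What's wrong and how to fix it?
Bug: 'fee != 20.9' is unknown when fee is NULL, so NULL rows are silently excluded

Fix: Add an explicit OR fee IS NULL to include the missing-value rows

Corrected query:
SELECT id, kind, fee FROM transactions WHERE fee != 20.9 OR fee IS NULL

Result:
id | kind     | fee  
---+----------+------
2  | fee      | 14.52
3  | interest | NULL 
4  | deposit  | 21.86
5  | transfer | 20.69
6  | payment  | NULL 
7  | refund   | 23.3 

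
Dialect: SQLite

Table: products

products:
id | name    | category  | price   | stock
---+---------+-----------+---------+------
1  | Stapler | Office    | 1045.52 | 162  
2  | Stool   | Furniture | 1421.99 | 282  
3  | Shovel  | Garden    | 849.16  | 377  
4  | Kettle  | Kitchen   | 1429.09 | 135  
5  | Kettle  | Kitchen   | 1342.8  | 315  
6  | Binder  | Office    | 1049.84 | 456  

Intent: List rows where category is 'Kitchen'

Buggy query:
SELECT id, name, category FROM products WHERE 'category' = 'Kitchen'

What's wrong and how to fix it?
Bug: 'category' in single quotes is a string literal, not the column; the comparison is literal-vs-literal and never true

Fix: Remove the quotes around the column name (or use double quotes for an identifier)

Corrected query:
SELECT id, name, category FROM products WHERE category = 'Kitchen'

Result:
id | name   | category
---+--------+---------
4  | Kettle | Kitchen 
5  | Kettle | Kitchen 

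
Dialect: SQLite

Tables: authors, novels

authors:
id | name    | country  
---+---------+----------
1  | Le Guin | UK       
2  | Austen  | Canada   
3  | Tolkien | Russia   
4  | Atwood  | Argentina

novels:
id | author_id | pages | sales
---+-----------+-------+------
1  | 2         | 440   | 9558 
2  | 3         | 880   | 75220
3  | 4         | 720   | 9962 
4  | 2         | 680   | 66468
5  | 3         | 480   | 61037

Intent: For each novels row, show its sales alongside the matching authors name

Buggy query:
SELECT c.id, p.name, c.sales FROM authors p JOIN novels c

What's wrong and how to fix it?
Bug: JOIN with no ON clause produces a cartesian product; every novels row pairs with every authors row

Fix: Specify the join condition linking the foreign key to the parent id

Corrected query:
SELECT c.id, p.name, c.sales FROM authors p JOIN novels c ON c.author_id = p.id

Result:
id | name    | sales
---+---------+------
1  | Austen  | 9558 
2  | Tolkien | 75220
3  | Atwood  | 9962 
4  | Austen  | 66468
5  | Tolkien | 61037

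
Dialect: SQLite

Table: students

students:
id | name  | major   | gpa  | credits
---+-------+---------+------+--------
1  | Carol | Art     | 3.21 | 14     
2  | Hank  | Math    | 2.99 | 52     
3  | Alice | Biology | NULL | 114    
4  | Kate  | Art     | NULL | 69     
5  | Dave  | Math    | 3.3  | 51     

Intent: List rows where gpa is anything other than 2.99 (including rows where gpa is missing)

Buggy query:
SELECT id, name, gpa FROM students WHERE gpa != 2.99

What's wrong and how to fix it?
Bug: 'gpa != 2.99' is unknown when gpa is NULL, so NULL rows are silently excluded

Fix: Add an explicit OR gpa IS NULL to include the missing-value rows

Corrected query:
SELECT id, name, gpa FROM students WHERE gpa != 2.99 OR gpa IS NULL

Result:
id | name  | gpa 
---+-------+-----
1  | Carol | 3.21
3  | Alice | NULL
4  | Kate  | NULL
5  | Dave  | 3.3 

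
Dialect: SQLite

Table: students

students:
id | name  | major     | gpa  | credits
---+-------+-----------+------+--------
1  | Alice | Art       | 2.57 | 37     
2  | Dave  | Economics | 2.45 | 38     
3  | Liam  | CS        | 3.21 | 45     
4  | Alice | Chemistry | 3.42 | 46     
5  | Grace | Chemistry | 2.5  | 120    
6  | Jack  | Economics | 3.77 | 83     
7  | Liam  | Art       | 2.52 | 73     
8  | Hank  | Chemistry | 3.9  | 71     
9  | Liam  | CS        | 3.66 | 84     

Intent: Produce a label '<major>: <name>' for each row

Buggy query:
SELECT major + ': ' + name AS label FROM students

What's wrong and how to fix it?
Bug: '+' is numeric addition; on text columns SQLite converts them to 0 instead of concatenating

Fix: Use the || operator for string concatenation

Corrected query:
SELECT major || ': ' || name AS label FROM students

Result:
label           
----------------
Art: Alice      
Economics: Dave 
CS: Liam        
Chemistry: Alice
Chemistry: Grace
Economics: Jack 
Art: Liam       
Chemistry: Hank 
CS: Liam        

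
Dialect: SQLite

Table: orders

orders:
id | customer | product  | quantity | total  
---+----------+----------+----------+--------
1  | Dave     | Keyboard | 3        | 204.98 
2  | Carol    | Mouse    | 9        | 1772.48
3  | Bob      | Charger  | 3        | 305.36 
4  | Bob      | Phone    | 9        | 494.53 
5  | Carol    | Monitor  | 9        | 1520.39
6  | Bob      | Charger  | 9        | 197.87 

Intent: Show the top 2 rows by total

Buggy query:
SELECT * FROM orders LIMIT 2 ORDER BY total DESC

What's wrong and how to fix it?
Bug: ORDER BY cannot follow LIMIT; LIMIT is the final clause

Fix: Swap the clauses: ORDER BY first, then LIMIT

Corrected query:
SELECT * FROM orders ORDER BY total DESC LIMIT 2

Result:
id | customer | product | quantity | total  
---+----------+---------+----------+--------
2  | Carol    | Mouse   | 9        | 1772.48
5  | Carol    | Monitor | 9        | 1520.39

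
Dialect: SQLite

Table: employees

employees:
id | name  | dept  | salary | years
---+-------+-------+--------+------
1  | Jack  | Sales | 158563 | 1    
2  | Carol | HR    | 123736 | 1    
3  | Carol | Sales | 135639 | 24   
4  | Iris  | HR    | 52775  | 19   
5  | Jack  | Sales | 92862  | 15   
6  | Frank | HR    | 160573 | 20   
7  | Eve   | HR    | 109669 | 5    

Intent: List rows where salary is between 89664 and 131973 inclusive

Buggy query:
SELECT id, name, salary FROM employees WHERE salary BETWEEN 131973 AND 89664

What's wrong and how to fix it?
Bug: BETWEEN expects the lower bound first; with 131973 AND 89664 the range is empty

Fix: Swap the bounds so the smaller value comes first

Corrected query:
SELECT id, name, salary FROM employees WHERE salary BETWEEN 89664 AND 131973

Result:
id | name  | salary
---+-------+-------
2  | Carol | 123736
5  | Jack  | 92862 
7  | Eve   | 109669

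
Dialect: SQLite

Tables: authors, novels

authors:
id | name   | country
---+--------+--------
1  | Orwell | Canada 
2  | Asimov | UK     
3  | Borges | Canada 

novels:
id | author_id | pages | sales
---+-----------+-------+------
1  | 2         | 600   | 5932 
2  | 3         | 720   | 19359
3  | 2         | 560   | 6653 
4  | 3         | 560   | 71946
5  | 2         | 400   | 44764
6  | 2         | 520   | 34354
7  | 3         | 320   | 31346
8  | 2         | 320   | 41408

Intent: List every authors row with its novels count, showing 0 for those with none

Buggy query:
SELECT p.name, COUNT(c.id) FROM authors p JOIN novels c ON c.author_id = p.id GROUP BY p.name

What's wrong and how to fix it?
Bug: INNER JOIN drops authors rows that have no matching novels rows

Fix: Switch to LEFT JOIN to retain unmatched parent rows

Corrected query:
SELECT p.name, COUNT(c.id) FROM authors p LEFT JOIN novels c ON c.author_id = p.id GROUP BY p.name

Result:
name   | COUNT(c.id)
-------+------------
Asimov | 5          
Borges | 3          
Orwell | 0          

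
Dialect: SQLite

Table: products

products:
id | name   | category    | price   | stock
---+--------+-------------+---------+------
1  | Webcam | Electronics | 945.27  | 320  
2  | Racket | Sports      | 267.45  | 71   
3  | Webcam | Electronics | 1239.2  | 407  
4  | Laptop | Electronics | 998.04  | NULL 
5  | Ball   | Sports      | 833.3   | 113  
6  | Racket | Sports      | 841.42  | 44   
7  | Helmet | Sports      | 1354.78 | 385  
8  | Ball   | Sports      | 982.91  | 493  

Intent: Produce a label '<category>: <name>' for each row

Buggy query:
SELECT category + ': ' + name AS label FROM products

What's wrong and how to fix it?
Bug: SQLite uses || for string concatenation; + coerces text to numbers (yielding 0)

Fix: Replace + with || to concatenate text

Corrected query:
SELECT category || ': ' || name AS label FROM products

Result:
label              
-------------------
Electronics: Webcam
Sports: Racket     
Electronics: Webcam
Electronics: Laptop
Sports: Ball       
Sports: Racket     
Sports: Helmet     
Sports: Ball       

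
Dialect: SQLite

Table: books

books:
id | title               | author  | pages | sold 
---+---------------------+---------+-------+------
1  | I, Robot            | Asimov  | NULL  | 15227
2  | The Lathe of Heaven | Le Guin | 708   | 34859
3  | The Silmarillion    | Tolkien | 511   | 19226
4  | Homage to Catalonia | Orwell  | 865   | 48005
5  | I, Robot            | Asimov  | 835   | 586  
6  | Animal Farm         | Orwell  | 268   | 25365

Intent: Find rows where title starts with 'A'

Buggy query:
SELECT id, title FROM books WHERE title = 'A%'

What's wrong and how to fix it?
Bug: Wildcards only work with LIKE; '=' treats '%' as a literal character

Fix: Use LIKE for wildcard pattern matching

Corrected query:
SELECT id, title FROM books WHERE title LIKE 'A%'

Result:
id | title      
---+------------
6  | Animal Farm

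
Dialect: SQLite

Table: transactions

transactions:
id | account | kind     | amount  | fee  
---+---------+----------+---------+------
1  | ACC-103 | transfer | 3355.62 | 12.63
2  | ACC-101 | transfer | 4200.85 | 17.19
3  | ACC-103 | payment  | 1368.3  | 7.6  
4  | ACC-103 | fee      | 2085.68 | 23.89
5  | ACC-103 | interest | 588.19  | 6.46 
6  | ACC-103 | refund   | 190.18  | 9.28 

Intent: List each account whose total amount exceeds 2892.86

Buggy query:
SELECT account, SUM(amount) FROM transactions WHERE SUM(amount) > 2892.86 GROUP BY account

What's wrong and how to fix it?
Bug: SUM(amount) is an aggregate, but WHERE filters rows before aggregation

Fix: Move the aggregate condition to a HAVING clause

Corrected query:
SELECT account, SUM(amount) FROM transactions GROUP BY account HAVING SUM(amount) > 2892.86

Result:
account | SUM(amount)
--------+------------
ACC-101 | 4200.85    
ACC-103 | 7587.97    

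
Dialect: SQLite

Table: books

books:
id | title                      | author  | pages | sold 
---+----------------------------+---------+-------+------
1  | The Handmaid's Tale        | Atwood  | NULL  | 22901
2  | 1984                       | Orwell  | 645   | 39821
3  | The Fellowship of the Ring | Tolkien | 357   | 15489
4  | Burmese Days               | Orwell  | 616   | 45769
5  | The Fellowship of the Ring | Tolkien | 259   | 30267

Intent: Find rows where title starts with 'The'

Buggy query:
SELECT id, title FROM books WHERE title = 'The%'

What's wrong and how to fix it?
Bug: Wildcards only work with LIKE; '=' treats '%' as a literal character

Fix: Replace '=' with LIKE so 'The%' is treated as a pattern

Corrected query:
SELECT id, title FROM books WHERE title LIKE 'The%'

Result:
id | title                     
---+---------------------------
1  | The Handmaid's Tale       
3  | The Fellowship of the Ring
5  | The Fellowship of the Ring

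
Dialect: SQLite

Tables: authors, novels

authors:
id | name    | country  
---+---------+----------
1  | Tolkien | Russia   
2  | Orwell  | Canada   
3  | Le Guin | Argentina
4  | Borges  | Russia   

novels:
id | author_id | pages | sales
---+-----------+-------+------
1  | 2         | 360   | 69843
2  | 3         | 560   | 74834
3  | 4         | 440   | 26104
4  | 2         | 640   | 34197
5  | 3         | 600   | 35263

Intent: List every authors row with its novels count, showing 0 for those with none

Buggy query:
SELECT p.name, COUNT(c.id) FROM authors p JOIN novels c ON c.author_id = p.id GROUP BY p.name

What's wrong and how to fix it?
Bug: An inner join excludes parents with zero children

Fix: Switch to LEFT JOIN to retain unmatched parent rows

Corrected query:
SELECT p.name, COUNT(c.id) FROM authors p LEFT JOIN novels c ON c.author_id = p.id GROUP BY p.name

Result:
name    | COUNT(c.id)
--------+------------
Borges  | 1          
Le Guin | 2          
Orwell  | 2          
Tolkien | 0          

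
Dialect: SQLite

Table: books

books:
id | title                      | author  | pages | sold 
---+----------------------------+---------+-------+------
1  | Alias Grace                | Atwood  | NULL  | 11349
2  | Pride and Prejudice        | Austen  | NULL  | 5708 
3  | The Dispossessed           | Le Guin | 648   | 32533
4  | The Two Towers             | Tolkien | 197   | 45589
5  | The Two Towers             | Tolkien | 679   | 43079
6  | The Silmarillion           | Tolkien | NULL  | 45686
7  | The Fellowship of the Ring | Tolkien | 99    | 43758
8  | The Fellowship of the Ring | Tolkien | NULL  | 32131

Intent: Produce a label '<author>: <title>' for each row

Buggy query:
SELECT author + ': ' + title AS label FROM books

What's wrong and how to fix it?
Bug: '+' is numeric addition; on text columns SQLite converts them to 0 instead of concatenating

Fix: Replace + with || to concatenate text

Corrected query:
SELECT author || ': ' || title AS label FROM books

Result:
label                              
-----------------------------------
Atwood: Alias Grace                
Austen: Pride and Prejudice        
Le Guin: The Dispossessed          
Tolkien: The Two Towers            
Tolkien: The Two Towers            
Tolkien: The Silmarillion          
Tolkien: The Fellowship of the Ring
Tolkien: The Fellowship of the Ring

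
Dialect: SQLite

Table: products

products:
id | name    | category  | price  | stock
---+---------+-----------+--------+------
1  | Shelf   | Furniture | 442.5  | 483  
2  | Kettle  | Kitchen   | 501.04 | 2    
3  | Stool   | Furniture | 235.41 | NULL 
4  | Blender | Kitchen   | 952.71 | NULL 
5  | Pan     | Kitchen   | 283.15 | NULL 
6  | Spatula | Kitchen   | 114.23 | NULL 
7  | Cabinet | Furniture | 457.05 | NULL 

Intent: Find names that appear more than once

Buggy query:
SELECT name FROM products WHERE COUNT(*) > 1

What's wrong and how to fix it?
Bug: WHERE can't reference COUNT(*); aggregates are computed after WHERE

Fix: Group first, then use HAVING for the count condition

Corrected query:
SELECT name FROM products GROUP BY name HAVING COUNT(*) > 1

Result:
(no rows)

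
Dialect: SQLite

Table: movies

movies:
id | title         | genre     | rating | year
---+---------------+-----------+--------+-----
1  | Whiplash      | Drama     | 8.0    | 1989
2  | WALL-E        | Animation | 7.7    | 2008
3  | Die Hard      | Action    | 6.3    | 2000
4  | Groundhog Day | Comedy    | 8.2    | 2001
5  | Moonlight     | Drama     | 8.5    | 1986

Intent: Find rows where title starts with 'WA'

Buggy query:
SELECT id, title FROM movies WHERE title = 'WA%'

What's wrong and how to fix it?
Bug: Wildcards only work with LIKE; '=' treats '%' as a literal character

Fix: Replace '=' with LIKE so 'WA%' is treated as a pattern

Corrected query:
SELECT id, title FROM movies WHERE title LIKE 'WA%'

Result:
id | title 
---+-------
2  | WALL-E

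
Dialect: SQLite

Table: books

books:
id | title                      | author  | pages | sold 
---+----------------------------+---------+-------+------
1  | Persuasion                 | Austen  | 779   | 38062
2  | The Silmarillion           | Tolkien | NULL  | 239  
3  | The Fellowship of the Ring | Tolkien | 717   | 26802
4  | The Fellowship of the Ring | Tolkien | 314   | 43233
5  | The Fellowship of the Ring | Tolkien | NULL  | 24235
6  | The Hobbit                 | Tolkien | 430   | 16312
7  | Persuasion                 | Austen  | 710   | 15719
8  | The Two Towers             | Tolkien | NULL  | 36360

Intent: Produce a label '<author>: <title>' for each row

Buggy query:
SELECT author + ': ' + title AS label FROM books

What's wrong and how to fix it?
Bug: '+' is numeric addition; on text columns SQLite converts them to 0 instead of concatenating

Fix: Replace + with || to concatenate text

Corrected query:
SELECT author || ': ' || title AS label FROM books

Result:
label                              
-----------------------------------
Austen: Persuasion                 
Tolkien: The Silmarillion          
Tolkien: The Fellowship of the Ring
Tolkien: The Fellowship of the Ring
Tolkien: The Fellowship of the Ring
Tolkien: The Hobbit                
Austen: Persuasion                 
Tolkien: The Two Towers            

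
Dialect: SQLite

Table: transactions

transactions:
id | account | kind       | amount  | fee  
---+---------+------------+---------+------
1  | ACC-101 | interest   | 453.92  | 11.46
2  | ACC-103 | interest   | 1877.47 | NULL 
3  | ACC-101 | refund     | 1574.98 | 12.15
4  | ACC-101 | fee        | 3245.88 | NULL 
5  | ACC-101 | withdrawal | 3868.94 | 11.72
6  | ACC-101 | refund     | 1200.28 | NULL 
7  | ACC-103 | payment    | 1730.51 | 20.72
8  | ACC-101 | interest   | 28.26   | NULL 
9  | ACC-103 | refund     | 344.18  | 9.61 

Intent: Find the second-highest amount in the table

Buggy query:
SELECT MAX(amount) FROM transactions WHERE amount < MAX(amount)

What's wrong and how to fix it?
Bug: The inner MAX is an aggregate inside WHERE, which is not allowed

Fix: Put the inner MAX in a scalar subquery

Corrected query:
SELECT MAX(amount) FROM transactions WHERE amount < (SELECT MAX(amount) FROM transactions)

Result:
MAX(amount)
-----------
3245.88    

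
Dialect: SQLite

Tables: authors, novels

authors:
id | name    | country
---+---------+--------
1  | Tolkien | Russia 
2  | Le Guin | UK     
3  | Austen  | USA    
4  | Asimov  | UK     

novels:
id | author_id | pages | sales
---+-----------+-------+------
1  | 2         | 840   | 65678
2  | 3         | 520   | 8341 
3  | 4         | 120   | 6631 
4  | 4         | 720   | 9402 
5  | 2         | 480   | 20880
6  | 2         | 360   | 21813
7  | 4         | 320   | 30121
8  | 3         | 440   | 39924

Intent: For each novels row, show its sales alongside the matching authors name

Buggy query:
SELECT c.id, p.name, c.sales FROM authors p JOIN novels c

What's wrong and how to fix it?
Bug: JOIN with no ON clause produces a cartesian product; every novels row pairs with every authors row

Fix: Add ON c.author_id = p.id to the JOIN

Corrected query:
SELECT c.id, p.name, c.sales FROM authors p JOIN novels c ON c.author_id = p.id

Result:
id | name    | sales
---+---------+------
1  | Le Guin | 65678
2  | Austen  | 8341 
3  | Asimov  | 6631 
4  | Asimov  | 9402 
5  | Le Guin | 20880
6  | Le Guin | 21813
7  | Asimov  | 30121
8  | Austen  | 39924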